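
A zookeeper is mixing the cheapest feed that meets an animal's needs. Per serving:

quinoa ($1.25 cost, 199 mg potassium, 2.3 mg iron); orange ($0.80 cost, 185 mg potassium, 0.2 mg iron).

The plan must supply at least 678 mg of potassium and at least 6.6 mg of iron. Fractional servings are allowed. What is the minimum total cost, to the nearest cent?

Compare the cost at each extreme point of the feasible region.
quinoa only: max(678/199, 6.6/2.3) = 3.407 servings → $4.26.
orange only: max(678/185, 6.6/0.2) = 33 servings → $26.40.
quinoa + orange with both tight: 2.814 servings and 0.6378 servings → $4.03.
The minimum over all feasible corners is $4.03.

$4.03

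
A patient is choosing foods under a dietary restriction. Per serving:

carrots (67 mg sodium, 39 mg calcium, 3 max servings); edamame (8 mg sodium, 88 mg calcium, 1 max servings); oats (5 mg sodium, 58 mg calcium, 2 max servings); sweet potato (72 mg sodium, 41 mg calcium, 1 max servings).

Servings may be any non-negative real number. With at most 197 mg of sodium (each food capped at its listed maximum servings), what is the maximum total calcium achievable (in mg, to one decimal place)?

308.2 mg

Calcium per mg sodium: oats 11.6, edamame 11, carrots 0.5821, sweet potato 0.5694.
Take 2 servings of oats: uses 10 mg sodium, +116.0 mg calcium (running total 116.0 mg).
Take 1 serving of edamame: uses 8 mg sodium, +88.0 mg calcium (running total 204.0 mg).
Take 2.672 servings of carrots: uses 179 mg sodium, +104.2 mg calcium (running total 308.2 mg).
Greedy by best ratio exhausts the sodium allowance optimally: 308.2 mg.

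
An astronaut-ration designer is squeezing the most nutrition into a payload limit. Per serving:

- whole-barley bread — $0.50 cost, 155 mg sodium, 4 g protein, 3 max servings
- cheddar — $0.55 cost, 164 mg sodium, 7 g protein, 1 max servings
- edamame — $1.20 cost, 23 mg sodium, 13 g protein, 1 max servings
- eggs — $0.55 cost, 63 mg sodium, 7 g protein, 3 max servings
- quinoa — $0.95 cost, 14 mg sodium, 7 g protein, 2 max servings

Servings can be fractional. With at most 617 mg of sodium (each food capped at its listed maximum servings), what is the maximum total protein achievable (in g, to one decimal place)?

Protein per mg sodium: edamame 0.5652, quinoa 0.5, eggs 0.1111, cheddar 0.04268, whole-barley bread 0.02581.
Take 1 serving of edamame: uses 23 mg sodium, +13.0 g protein (running total 13.0 g).
Take 2 servings of quinoa: uses 28 mg sodium, +14.0 g protein (running total 27.0 g).
Take 3 servings of eggs: uses 189 mg sodium, +21.0 g protein (running total 48.0 g).
Take 1 serving of cheddar: uses 164 mg sodium, +7.0 g protein (running total 55.0 g).
Take 1.374 servings of whole-barley bread: uses 213 mg sodium, +5.5 g protein (running total 60.5 g).
Greedy by best ratio exhausts the sodium allowance optimally: 60.5 g.

60.5 g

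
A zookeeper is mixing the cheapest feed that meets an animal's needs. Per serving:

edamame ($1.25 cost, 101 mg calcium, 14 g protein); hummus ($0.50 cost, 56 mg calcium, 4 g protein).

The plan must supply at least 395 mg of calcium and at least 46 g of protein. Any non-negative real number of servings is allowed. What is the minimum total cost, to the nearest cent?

edamame only: max(395/101, 46/14) = 3.911 servings → $4.89.
hummus only: max(395/56, 46/4) = 11.5 servings → $5.75.
edamame + hummus with both tight: 2.621 servings and 2.326 servings → $4.44.
The minimum over all feasible corners is $4.44.

$4.44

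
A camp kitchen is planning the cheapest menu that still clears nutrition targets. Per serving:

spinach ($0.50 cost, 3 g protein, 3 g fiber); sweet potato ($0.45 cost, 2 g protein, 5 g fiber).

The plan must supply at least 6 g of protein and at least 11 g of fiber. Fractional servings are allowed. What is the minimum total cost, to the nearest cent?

$1.19

spinach only: max(6/3, 11/3) = 3.667 servings → $1.83.
sweet potato only: max(6/2, 11/5) = 3 servings → $1.35.
spinach + sweet potato with both tight: 0.8889 servings and 1.667 servings → $1.19.
So the least-cost plan costs $1.19.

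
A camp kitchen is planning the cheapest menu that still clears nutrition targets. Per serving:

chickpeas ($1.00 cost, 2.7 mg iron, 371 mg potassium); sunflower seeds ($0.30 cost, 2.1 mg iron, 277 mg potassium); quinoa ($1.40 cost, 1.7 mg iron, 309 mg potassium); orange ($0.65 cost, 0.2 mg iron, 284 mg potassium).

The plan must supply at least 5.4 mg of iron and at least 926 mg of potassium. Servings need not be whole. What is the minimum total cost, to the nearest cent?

Compare the cost at each extreme point of the feasible region.
chickpeas only: max(5.4/2.7, 926/371) = 2.496 servings → $2.50.
sunflower seeds only: max(5.4/2.1, 926/277) = 3.343 servings → $1.00.
quinoa only: max(5.4/1.7, 926/309) = 3.176 servings → $4.45.
orange only: max(5.4/0.2, 926/284) = 27 servings → $17.55.
chickpeas + sunflower seeds: intersection lies outside the first quadrant.
chickpeas + quinoa with both tight: 0.4637 servings and 2.44 servings → $3.88.
chickpeas + orange with both tight: 1.947 servings and 0.7173 servings → $2.41.
sunflower seeds + quinoa with both tight: 0.5303 servings and 2.521 servings → $3.69.
sunflower seeds + orange with both tight: 2.492 servings and 0.8296 servings → $1.29.
quinoa + orange: the both-tight solution has a negative serving — not a feasible corner.
The minimum over all feasible corners is $1.00.

$1.00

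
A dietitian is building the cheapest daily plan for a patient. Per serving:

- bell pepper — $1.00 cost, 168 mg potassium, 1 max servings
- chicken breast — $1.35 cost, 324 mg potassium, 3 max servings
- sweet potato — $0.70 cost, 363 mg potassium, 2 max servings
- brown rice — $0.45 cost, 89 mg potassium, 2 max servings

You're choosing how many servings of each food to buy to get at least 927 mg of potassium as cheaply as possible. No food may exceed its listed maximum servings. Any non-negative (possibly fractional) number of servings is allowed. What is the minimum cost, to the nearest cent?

$2.24

Cost per mg of potassium: sweet potato $0.0019, chicken breast $0.0042, brown rice $0.0051, bell pepper $0.0060.
Take 2 servings of sweet potato: +726.0 mg potassium for $1.40 (total $1.40, still need 201.0 mg).
Take 0.6204 servings of chicken breast: +201.0 mg potassium for $0.84 (total $2.24, still need 0.0 mg).
Greedy by cheapest-per-mg is optimal for a single linear constraint, so the minimum cost is $2.24.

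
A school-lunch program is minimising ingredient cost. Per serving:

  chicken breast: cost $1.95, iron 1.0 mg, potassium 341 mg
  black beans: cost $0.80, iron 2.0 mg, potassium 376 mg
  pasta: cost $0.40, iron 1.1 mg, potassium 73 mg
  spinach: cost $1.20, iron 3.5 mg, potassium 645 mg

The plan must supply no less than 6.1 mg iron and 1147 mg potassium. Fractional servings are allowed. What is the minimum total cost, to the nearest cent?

chicken breast only: max(6.1/1.0, 1147/341) = 6.1 servings → $11.89.
black beans only: max(6.1/2.0, 1147/376) = 3.051 servings → $2.44.
pasta only: max(6.1/1.1, 1147/73) = 15.71 servings → $6.28.
spinach only: max(6.1/3.5, 1147/645) = 1.778 servings → $2.13.
chicken breast + black beans with both tight: 0.001307 servings and 3.049 servings → $2.44.
chicken breast + pasta with both tight: 2.702 servings and 3.089 servings → $6.51.
chicken breast + spinach with both tight: 0.1459 servings and 1.701 servings → $2.33.
black beans + pasta with both targets exact would need a negative amount; discard.
black beans + spinach: the both-tight solution has a negative serving — not a feasible corner.
pasta + spinach with both targets exact would need a negative amount; discard.
So the least-cost plan costs $2.13.

$2.13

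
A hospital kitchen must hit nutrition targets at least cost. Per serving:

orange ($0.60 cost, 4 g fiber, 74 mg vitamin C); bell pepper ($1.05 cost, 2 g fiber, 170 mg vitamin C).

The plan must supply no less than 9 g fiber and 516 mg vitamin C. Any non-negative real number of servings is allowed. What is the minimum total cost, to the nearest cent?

At the optimum either one food covers both requirements or two foods hit both targets exactly; no other combination can be cheaper.
orange only: max(9/4, 516/74) = 6.973 servings → $4.18.
bell pepper only: max(9/2, 516/170) = 4.5 servings → $4.72.
orange + bell pepper with both tight: 0.9361 servings and 2.628 servings → $3.32.
The minimum over all feasible corners is $3.32.

$3.32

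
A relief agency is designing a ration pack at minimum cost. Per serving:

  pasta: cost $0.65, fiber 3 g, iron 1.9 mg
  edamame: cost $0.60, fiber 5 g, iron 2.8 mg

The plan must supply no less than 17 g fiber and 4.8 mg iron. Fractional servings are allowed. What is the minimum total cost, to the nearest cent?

$2.04

With two linear requirements the optimum uses one or two foods; enumerate the corners.
pasta only: max(17/3, 4.8/1.9) = 5.667 servings → $3.68.
edamame only: max(17/5, 4.8/2.8) = 3.4 servings → $2.04.
pasta + edamame: the both-tight solution has a negative serving — not a feasible corner.
Cheapest feasible corner: $2.04.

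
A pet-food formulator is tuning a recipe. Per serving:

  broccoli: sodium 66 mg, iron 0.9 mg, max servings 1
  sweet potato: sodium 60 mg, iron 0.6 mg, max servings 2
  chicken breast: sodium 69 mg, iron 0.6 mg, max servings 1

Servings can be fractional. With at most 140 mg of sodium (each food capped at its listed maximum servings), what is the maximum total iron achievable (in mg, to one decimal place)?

1.6 mg

Iron per mg sodium: broccoli 0.01364, sweet potato 0.01, chicken breast 0.008696.
Take 1 serving of broccoli: uses 66 mg sodium, +0.9 mg iron (running total 0.9 mg).
Take 1.233 servings of sweet potato: uses 74 mg sodium, +0.7 mg iron (running total 1.6 mg).
Filling greedily by iron-per-mg sodium is optimal for one linear limit, giving 1.6 mg.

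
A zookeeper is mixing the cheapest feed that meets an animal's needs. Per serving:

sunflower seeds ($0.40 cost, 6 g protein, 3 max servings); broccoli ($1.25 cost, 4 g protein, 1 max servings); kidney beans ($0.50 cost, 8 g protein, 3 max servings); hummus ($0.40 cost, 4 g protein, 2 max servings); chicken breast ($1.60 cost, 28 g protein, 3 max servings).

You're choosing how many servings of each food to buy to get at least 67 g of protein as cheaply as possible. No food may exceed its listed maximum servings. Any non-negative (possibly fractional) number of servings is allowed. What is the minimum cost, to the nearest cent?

$3.83

Cost per g of protein: chicken breast $0.0571, kidney beans $0.0625, sunflower seeds $0.0667, hummus $0.1000, broccoli $0.3125.
Take 2.393 servings of chicken breast: +67.0 g protein for $3.83 (total $3.83, still need 0.0 g).
Greedy by cheapest-per-g is optimal for a single linear constraint, so the minimum cost is $3.83.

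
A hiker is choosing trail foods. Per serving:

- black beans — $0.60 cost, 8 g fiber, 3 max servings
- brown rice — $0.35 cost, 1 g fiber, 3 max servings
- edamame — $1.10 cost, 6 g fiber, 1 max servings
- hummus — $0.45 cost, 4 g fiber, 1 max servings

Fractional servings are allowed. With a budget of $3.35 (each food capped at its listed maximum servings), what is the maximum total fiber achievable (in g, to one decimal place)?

Fiber per dollar: black beans 13.33, hummus 8.889, edamame 5.455, brown rice 2.857.
Take 3 servings of black beans: spends $1.80, +24.0 g fiber (running total 24.0 g).
Take 1 serving of hummus: spends $0.45, +4.0 g fiber (running total 28.0 g).
Take 1 serving of edamame: spends $1.10, +6.0 g fiber (running total 34.0 g).
Greedy by best ratio exhausts the cost allowance optimally: 34.0 g.

34.0 g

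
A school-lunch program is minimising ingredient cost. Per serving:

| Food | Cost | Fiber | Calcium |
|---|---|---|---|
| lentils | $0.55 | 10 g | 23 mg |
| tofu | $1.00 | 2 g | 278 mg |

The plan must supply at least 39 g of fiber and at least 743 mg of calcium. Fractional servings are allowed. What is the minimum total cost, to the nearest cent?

At the optimum either one food covers both requirements or two foods hit both targets exactly; no other combination can be cheaper.
lentils only: max(39/10, 743/23) = 32.3 servings → $17.77.
tofu only: max(39/2, 743/278) = 19.5 servings → $19.50.
lentils + tofu with both tight: 3.422 servings and 2.39 servings → $4.27.
Cheapest feasible corner: $4.27.

$4.27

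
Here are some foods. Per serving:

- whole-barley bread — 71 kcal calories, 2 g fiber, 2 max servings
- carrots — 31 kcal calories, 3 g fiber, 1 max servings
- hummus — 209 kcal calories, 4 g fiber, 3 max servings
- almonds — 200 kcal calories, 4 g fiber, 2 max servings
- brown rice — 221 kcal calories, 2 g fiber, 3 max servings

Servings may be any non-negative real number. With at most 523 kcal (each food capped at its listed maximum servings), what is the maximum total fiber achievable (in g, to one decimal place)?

Fiber per kcal: carrots 0.09677, whole-barley bread 0.02817, almonds 0.02, hummus 0.01914, brown rice 0.00905.
Take 1 serving of carrots: uses 31 kcal, +3.0 g fiber (running total 3.0 g).
Take 2 servings of whole-barley bread: uses 142 kcal, +4.0 g fiber (running total 7.0 g).
Take 1.75 servings of almonds: uses 350 kcal, +7.0 g fiber (running total 14.0 g).
Greedy by best ratio exhausts the calories allowance optimally: 14.0 g.

14.0 g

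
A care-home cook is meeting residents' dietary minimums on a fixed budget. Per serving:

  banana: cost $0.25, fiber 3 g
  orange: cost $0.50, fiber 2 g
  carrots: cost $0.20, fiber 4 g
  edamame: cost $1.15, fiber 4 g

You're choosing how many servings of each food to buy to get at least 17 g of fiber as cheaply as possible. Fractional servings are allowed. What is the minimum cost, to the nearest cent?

Cost per g of fiber: carrots $0.0500, banana $0.0833, orange $0.2500, edamame $0.2875.
With no serving limits, use only carrots: 17 g / 4 g = 4.25 servings × $0.20 = $0.85.

$0.85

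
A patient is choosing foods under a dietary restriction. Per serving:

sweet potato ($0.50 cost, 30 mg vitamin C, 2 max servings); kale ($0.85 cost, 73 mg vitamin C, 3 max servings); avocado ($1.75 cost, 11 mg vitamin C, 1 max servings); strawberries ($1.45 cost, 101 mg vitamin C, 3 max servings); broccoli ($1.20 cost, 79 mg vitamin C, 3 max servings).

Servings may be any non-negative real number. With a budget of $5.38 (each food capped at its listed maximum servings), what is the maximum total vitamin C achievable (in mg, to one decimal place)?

416.1 mg

Vitamin C per dollar: kale 85.88, strawberries 69.66, broccoli 65.83, sweet potato 60, avocado 6.286.
Take 3 servings of kale: spends $2.55, +219.0 mg vitamin C (running total 219.0 mg).
Take 1.952 servings of strawberries: spends $2.83, +197.1 mg vitamin C (running total 416.1 mg).
Greedy by best ratio exhausts the cost allowance optimally: 416.1 mg.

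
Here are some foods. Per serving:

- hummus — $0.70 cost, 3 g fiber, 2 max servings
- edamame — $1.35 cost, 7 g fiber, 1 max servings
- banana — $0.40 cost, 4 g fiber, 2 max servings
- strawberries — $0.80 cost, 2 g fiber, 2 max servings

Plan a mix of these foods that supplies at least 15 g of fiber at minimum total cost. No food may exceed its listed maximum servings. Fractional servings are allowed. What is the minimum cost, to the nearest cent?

Cost per g of fiber: banana $0.1000, edamame $0.1929, hummus $0.2333, strawberries $0.4000.
Take 2 servings of banana: +8.0 g fiber for $0.80 (total $0.80, still need 7.0 g).
Take 1 serving of edamame: +7.0 g fiber for $1.35 (total $2.15, still need 0.0 g).
Filling from the cheapest source first is optimal under one linear minimum: $2.15.

$2.15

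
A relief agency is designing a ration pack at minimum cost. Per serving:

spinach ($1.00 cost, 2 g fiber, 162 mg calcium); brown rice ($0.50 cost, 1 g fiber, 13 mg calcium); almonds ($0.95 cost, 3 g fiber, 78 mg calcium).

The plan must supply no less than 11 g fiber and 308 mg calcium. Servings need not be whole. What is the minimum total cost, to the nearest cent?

$3.56

spinach only: max(11/2, 308/162) = 5.5 servings → $5.50.
brown rice only: max(11/1, 308/13) = 23.69 servings → $11.85.
almonds only: max(11/3, 308/78) = 3.949 servings → $3.75.
spinach + brown rice with both tight: 1.213 servings and 8.574 servings → $5.50.
spinach + almonds with both tight: 0.2 servings and 3.533 servings → $3.56.
brown rice + almonds: intersection lies outside the first quadrant.
So the least-cost plan costs $3.56.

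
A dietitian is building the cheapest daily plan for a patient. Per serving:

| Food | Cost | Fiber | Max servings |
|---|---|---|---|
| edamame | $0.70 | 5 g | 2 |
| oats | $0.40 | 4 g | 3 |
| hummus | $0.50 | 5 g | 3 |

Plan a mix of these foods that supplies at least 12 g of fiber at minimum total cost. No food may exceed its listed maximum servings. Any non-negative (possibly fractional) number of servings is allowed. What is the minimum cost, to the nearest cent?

$1.20

Cost per g of fiber: oats $0.1000, hummus $0.1000, edamame $0.1400.
Take 3 servings of oats: +12.0 g fiber for $1.20 (total $1.20, still need 0.0 g).
Greedy by cheapest-per-g is optimal for a single linear constraint, so the minimum cost is $1.20.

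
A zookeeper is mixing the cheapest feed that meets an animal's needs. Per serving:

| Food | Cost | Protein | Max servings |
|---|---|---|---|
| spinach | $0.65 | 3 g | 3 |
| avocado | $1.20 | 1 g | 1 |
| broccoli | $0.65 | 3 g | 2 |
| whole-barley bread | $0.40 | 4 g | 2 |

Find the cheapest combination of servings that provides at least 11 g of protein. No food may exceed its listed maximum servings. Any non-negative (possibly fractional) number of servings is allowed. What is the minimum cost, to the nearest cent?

Cost per g of protein: whole-barley bread $0.1000, spinach $0.2167, broccoli $0.2167, avocado $1.2000.
Take 2 servings of whole-barley bread: +8.0 g protein for $0.80 (total $0.80, still need 3.0 g).
Take 1 serving of spinach: +3.0 g protein for $0.65 (total $1.45, still need 0.0 g).
Greedy by cheapest-per-g is optimal for a single linear constraint, so the minimum cost is $1.45.

$1.45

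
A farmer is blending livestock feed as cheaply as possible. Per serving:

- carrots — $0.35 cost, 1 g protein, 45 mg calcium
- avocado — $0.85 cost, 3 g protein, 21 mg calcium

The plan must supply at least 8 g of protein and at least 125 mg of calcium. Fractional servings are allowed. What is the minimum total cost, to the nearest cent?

This is a tiny linear program; its minimum lies at a vertex of the feasible set. List the vertices and price them.
carrots only: max(8/1, 125/45) = 8 servings → $2.80.
avocado only: max(8/3, 125/21) = 5.952 servings → $5.06.
carrots + avocado with both tight: 1.816 servings and 2.061 servings → $2.39.
Cheapest feasible corner: $2.39.

$2.39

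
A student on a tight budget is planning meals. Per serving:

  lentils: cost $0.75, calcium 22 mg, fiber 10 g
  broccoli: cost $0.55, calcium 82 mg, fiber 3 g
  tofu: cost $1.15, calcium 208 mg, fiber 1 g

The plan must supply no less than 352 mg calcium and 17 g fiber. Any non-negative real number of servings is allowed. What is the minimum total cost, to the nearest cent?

The cheapest plan sits at a corner of the feasible region — with two constraints it uses at most two foods.
lentils only: max(352/22, 17/10) = 16 servings → $12.00.
broccoli only: max(352/82, 17/3) = 5.667 servings → $3.12.
tofu only: max(352/208, 17/1) = 17 servings → $19.55.
lentils + broccoli with both tight: 0.4483 servings and 4.172 servings → $2.63.
lentils + tofu with both tight: 1.547 servings and 1.529 servings → $2.92.
broccoli + tofu: the both-tight solution has a negative serving — not a feasible corner.
Cheapest feasible corner: $2.63.

$2.63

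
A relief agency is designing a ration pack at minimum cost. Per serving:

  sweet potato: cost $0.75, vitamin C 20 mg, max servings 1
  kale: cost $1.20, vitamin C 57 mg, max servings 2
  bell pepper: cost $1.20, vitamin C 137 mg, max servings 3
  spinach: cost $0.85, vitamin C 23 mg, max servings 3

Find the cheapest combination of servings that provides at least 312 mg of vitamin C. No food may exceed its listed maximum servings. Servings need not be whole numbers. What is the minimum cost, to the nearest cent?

$2.73

Cost per mg of vitamin C: bell pepper $0.0088, kale $0.0211, spinach $0.0370, sweet potato $0.0375.
Take 2.277 servings of bell pepper: +312.0 mg vitamin C for $2.73 (total $2.73, still need 0.0 mg).
Filling from the cheapest source first is optimal under one linear minimum: $2.73.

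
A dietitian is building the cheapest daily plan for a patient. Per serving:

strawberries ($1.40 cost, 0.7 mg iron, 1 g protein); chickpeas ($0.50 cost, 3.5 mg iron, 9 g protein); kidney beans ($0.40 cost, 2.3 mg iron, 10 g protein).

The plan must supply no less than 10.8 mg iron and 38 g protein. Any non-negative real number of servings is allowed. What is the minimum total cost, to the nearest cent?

strawberries only: max(10.8/0.7, 38/1) = 38 servings → $53.20.
chickpeas only: max(10.8/3.5, 38/9) = 4.222 servings → $2.11.
kidney beans only: max(10.8/2.3, 38/10) = 4.696 servings → $1.88.
strawberries + chickpeas: intersection lies outside the first quadrant.
strawberries + kidney beans with both tight: 4.383 servings and 3.362 servings → $7.48.
chickpeas + kidney beans with both tight: 1.441 servings and 2.503 servings → $1.72.
The minimum over all feasible corners is $1.72.

$1.72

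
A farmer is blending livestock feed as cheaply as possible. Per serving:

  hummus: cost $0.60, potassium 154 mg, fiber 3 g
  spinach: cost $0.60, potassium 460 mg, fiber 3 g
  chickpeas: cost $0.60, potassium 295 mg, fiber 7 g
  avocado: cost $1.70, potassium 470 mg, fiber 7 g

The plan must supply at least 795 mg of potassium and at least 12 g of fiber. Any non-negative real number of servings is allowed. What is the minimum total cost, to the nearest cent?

With two linear requirements the optimum uses one or two foods; enumerate the corners.
hummus only: max(795/154, 12/3) = 5.162 servings → $3.10.
spinach only: max(795/460, 12/3) = 4 servings → $2.40.
chickpeas only: max(795/295, 12/7) = 2.695 servings → $1.62.
avocado only: max(795/470, 12/7) = 1.714 servings → $2.91.
hummus + spinach with both tight: 3.415 servings and 0.585 servings → $2.40.
hummus + chickpeas with both targets exact would need a negative amount; discard.
hummus + avocado with both tight: 0.2259 servings and 1.617 servings → $2.89.
spinach + chickpeas with both tight: 0.8672 servings and 1.343 servings → $1.33.
spinach + avocado: intersection lies outside the first quadrant.
chickpeas + avocado with both tight: 0.06122 servings and 1.653 servings → $2.85.
The minimum over all feasible corners is $1.33.

$1.33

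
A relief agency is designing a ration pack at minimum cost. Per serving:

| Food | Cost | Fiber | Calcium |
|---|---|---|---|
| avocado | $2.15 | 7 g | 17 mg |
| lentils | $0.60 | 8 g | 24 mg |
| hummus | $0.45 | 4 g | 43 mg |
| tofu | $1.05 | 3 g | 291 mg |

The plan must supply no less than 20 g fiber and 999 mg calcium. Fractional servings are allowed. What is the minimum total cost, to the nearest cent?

$4.25

Two binding constraints pin down two serving amounts, so the optimal mix uses at most two foods. The candidates are each food alone (scaled to the tighter of fiber/calcium) and each pair with both constraints tight.
avocado only: max(20/7, 999/17) = 58.76 servings → $126.34.
lentils only: max(20/8, 999/24) = 41.62 servings → $24.98.
hummus only: max(20/4, 999/43) = 23.23 servings → $10.45.
tofu only: max(20/3, 999/291) = 6.667 servings → $7.00.
avocado + lentils with both targets exact would need a negative amount; discard.
avocado + hummus with both targets exact would need a negative amount; discard.
avocado + tofu with both tight: 1.421 servings and 3.35 servings → $6.57.
lentils + hummus: intersection lies outside the first quadrant.
lentils + tofu with both tight: 1.251 servings and 3.33 servings → $4.25.
hummus + tofu with both tight: 2.728 servings and 3.03 servings → $4.41.
So the least-cost plan costs $4.25.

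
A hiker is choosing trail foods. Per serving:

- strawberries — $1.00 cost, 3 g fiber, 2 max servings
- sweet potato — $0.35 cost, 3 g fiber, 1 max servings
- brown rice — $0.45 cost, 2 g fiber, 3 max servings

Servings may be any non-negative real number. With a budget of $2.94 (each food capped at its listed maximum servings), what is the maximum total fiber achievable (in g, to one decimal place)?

Fiber per dollar: sweet potato 8.571, brown rice 4.444, strawberries 3.
Take 1 serving of sweet potato: spends $0.35, +3.0 g fiber (running total 3.0 g).
Take 3 servings of brown rice: spends $1.35, +6.0 g fiber (running total 9.0 g).
Take 1.24 servings of strawberries: spends $1.24, +3.7 g fiber (running total 12.7 g).
Filling greedily by fiber-per-dollar is optimal for one linear limit, giving 12.7 g.

12.7 g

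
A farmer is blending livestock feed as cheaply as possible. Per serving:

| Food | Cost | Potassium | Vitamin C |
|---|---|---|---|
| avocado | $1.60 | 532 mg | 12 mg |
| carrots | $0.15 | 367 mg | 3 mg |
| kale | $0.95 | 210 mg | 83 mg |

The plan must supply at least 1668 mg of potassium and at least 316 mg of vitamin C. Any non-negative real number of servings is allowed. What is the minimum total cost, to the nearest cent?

For a min-cost LP with two ≥-constraints, a basic feasible solution has at most two positive variables.
avocado only: max(1668/532, 316/12) = 26.33 servings → $42.13.
carrots only: max(1668/367, 316/3) = 105.3 servings → $15.80.
kale only: max(1668/210, 316/83) = 7.943 servings → $7.55.
avocado + carrots with both targets exact would need a negative amount; discard.
avocado + kale with both tight: 1.731 servings and 3.557 servings → $6.15.
carrots + kale with both tight: 2.416 servings and 3.72 servings → $3.90.
So the least-cost plan costs $3.90.

$3.90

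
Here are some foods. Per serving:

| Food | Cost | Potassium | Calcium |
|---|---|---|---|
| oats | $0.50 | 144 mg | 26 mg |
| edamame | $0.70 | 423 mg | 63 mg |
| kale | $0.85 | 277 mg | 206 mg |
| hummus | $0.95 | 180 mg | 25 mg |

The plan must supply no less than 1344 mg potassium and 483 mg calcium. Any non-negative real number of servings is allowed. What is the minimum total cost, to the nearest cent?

Minimising a linear cost over {potassium ≥ 1344, calcium ≥ 483, servings ≥ 0} — the optimum is at a vertex, using one or two foods.
oats only: max(1344/144, 483/26) = 18.58 servings → $9.29.
edamame only: max(1344/423, 483/63) = 7.667 servings → $5.37.
kale only: max(1344/277, 483/206) = 4.852 servings → $4.12.
hummus only: max(1344/180, 483/25) = 19.32 servings → $18.35.
oats + edamame: intersection lies outside the first quadrant.
oats + kale with both tight: 6.37 servings and 1.541 servings → $4.49.
oats + hummus: intersection lies outside the first quadrant.
edamame + kale with both tight: 2.053 servings and 1.717 servings → $2.90.
edamame + hummus with both targets exact would need a negative amount; discard.
kale + hummus with both tight: 1.769 servings and 4.745 servings → $6.01.
So the least-cost plan costs $2.90.

$2.90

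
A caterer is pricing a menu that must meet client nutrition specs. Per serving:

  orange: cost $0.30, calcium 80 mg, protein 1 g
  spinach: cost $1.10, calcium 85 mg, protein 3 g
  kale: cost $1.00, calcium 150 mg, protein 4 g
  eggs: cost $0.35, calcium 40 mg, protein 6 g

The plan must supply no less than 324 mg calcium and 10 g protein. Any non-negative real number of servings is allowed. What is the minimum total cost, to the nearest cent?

Check every corner: each single food scaled to meet both minima, and each pair solved so both constraints bind.
orange only: max(324/80, 10/1) = 10 servings → $3.00.
spinach only: max(324/85, 10/3) = 3.812 servings → $4.19.
kale only: max(324/150, 10/4) = 2.5 servings → $2.50.
eggs only: max(324/40, 10/6) = 8.1 servings → $2.83.
orange + spinach with both tight: 0.7871 servings and 3.071 servings → $3.61.
orange + kale: the both-tight solution has a negative serving — not a feasible corner.
orange + eggs with both tight: 3.509 servings and 1.082 servings → $1.43.
spinach + kale with both tight: 1.855 servings and 1.109 servings → $3.15.
spinach + eggs: intersection lies outside the first quadrant.
kale + eggs with both tight: 2.086 servings and 0.2757 servings → $2.18.
Cheapest feasible corner: $1.43.

$1.43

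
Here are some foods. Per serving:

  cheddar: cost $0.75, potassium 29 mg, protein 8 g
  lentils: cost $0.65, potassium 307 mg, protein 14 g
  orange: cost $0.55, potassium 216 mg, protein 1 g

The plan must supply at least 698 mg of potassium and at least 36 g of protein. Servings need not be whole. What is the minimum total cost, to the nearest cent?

Two binding constraints pin down two serving amounts, so the optimal mix uses at most two foods. The candidates are each food alone (scaled to the tighter of potassium/protein) and each pair with both constraints tight.
cheddar only: max(698/29, 36/8) = 24.07 servings → $18.05.
lentils only: max(698/307, 36/14) = 2.571 servings → $1.67.
orange only: max(698/216, 36/1) = 36 servings → $19.80.
cheddar + lentils with both tight: 0.6244 servings and 2.215 servings → $1.91.
cheddar + orange with both tight: 4.166 servings and 2.672 servings → $4.59.
lentils + orange: the both-tight solution has a negative serving — not a feasible corner.
Cheapest feasible corner: $1.67.

$1.67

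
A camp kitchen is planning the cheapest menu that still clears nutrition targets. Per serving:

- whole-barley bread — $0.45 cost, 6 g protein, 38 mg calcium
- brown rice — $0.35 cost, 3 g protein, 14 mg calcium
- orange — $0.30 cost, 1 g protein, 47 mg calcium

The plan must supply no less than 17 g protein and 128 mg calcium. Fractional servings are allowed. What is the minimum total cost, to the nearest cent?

whole-barley bread only: max(17/6, 128/38) = 3.368 servings → $1.52.
brown rice only: max(17/3, 128/14) = 9.143 servings → $3.20.
orange only: max(17/1, 128/47) = 17 servings → $5.10.
whole-barley bread + brown rice: the both-tight solution has a negative serving — not a feasible corner.
whole-barley bread + orange with both tight: 2.75 servings and 0.5 servings → $1.39.
brown rice + orange with both tight: 5.283 servings and 1.15 servings → $2.19.
Cheapest feasible corner: $1.39.

$1.39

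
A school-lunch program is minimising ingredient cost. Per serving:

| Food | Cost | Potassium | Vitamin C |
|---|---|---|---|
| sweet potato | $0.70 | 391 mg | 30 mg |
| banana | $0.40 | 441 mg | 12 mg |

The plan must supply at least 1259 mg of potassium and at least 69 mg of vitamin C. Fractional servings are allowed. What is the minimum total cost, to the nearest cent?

$1.76

A basic optimal solution has at most two foods positive. Try each food alone and each pair with both targets met exactly.
sweet potato only: max(1259/391, 69/30) = 3.22 servings → $2.25.
banana only: max(1259/441, 69/12) = 5.75 servings → $2.30.
sweet potato + banana with both tight: 1.794 servings and 1.264 servings → $1.76.
Cheapest feasible corner: $1.76.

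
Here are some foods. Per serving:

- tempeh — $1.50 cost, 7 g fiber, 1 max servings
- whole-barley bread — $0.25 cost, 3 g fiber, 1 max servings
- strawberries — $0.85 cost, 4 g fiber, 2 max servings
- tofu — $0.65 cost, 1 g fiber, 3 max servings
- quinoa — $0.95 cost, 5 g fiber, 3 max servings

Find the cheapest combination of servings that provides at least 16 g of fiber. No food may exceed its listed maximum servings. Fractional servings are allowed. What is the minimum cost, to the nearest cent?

$2.72

Cost per g of fiber: whole-barley bread $0.0833, quinoa $0.1900, strawberries $0.2125, tempeh $0.2143, tofu $0.6500.
Take 1 serving of whole-barley bread: +3.0 g fiber for $0.25 (total $0.25, still need 13.0 g).
Take 2.6 servings of quinoa: +13.0 g fiber for $2.47 (total $2.72, still need 0.0 g).
Filling from the cheapest source first is optimal under one linear minimum: $2.72.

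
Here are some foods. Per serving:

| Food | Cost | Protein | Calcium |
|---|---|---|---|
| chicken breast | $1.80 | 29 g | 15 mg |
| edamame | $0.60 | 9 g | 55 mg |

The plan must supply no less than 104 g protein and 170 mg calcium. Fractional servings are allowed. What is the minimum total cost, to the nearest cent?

$6.55

With two linear requirements the optimum uses one or two foods; enumerate the corners.
chicken breast only: max(104/29, 170/15) = 11.33 servings → $20.40.
edamame only: max(104/9, 170/55) = 11.56 servings → $6.93.
chicken breast + edamame with both tight: 2.87 servings and 2.308 servings → $6.55.
Cheapest feasible corner: $6.55.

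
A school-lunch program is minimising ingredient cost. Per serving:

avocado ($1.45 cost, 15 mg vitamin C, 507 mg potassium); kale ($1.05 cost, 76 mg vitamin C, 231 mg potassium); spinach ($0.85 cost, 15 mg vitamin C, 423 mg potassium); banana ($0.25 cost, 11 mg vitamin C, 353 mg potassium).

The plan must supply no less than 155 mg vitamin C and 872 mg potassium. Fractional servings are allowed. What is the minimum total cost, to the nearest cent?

$2.26

avocado only: max(155/15, 872/507) = 10.33 servings → $14.98.
kale only: max(155/76, 872/231) = 3.775 servings → $3.96.
spinach only: max(155/15, 872/423) = 10.33 servings → $8.78.
banana only: max(155/11, 872/353) = 14.09 servings → $3.52.
avocado + kale with both tight: 0.8688 servings and 1.868 servings → $3.22.
avocado + spinach: intersection lies outside the first quadrant.
avocado + banana: intersection lies outside the first quadrant.
kale + spinach with both tight: 1.83 servings and 1.062 servings → $2.82.
kale + banana with both tight: 1.858 servings and 1.254 servings → $2.26.
spinach + banana: the both-tight solution has a negative serving — not a feasible corner.
Cheapest feasible corner: $2.26.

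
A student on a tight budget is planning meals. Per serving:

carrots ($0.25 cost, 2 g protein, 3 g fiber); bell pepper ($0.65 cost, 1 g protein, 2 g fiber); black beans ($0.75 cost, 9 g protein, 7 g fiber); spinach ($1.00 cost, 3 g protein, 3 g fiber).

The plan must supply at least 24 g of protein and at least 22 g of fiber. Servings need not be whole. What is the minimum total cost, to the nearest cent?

$2.19

For a min-cost LP with two ≥-constraints, a basic feasible solution has at most two positive variables.
carrots only: max(24/2, 22/3) = 12 servings → $3.00.
bell pepper only: max(24/1, 22/2) = 24 servings → $15.60.
black beans only: max(24/9, 22/7) = 3.143 servings → $2.36.
spinach only: max(24/3, 22/3) = 8 servings → $8.00.
carrots + bell pepper with both targets exact would need a negative amount; discard.
carrots + black beans with both tight: 2.308 servings and 2.154 servings → $2.19.
carrots + spinach: the both-tight solution has a negative serving — not a feasible corner.
bell pepper + black beans with both tight: 2.727 servings and 2.364 servings → $3.55.
bell pepper + spinach: the both-tight solution has a negative serving — not a feasible corner.
black beans + spinach with both tight: 1 serving and 5 servings → $5.75.
So the least-cost plan costs $2.19.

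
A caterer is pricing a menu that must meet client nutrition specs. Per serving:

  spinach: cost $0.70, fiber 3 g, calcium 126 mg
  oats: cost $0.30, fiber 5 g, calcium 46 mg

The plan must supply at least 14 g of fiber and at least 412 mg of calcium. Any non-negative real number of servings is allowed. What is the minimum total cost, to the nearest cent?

Compare the cost at each extreme point of the feasible region.
spinach only: max(14/3, 412/126) = 4.667 servings → $3.27.
oats only: max(14/5, 412/46) = 8.957 servings → $2.69.
spinach + oats with both tight: 2.878 servings and 1.073 servings → $2.34.
The minimum over all feasible corners is $2.34.

$2.34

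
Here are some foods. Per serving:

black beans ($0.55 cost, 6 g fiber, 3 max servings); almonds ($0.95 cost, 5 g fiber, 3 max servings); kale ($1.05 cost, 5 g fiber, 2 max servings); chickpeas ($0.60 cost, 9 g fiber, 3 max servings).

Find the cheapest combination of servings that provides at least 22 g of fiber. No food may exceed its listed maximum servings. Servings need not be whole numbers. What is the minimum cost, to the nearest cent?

Cost per g of fiber: chickpeas $0.0667, black beans $0.0917, almonds $0.1900, kale $0.2100.
Take 2.444 servings of chickpeas: +22.0 g fiber for $1.47 (total $1.47, still need 0.0 g).
Greedy by cheapest-per-g is optimal for a single linear constraint, so the minimum cost is $1.47.

$1.47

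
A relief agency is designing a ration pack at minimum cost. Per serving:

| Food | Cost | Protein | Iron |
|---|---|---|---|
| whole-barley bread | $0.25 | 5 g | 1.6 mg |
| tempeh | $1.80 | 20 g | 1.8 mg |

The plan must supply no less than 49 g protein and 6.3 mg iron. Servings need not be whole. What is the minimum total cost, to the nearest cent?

whole-barley bread only: max(49/5, 6.3/1.6) = 9.8 servings → $2.45.
tempeh only: max(49/20, 6.3/1.8) = 3.5 servings → $6.30.
whole-barley bread + tempeh with both tight: 1.643 servings and 2.039 servings → $4.08.
The minimum over all feasible corners is $2.45.

$2.45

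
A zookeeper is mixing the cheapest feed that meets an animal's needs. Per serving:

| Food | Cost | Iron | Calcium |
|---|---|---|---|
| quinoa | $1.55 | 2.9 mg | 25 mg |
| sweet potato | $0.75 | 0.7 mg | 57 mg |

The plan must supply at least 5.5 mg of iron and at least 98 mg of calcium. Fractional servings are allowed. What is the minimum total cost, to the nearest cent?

Compare the cost at each extreme point of the feasible region.
quinoa only: max(5.5/2.9, 98/25) = 3.92 servings → $6.08.
sweet potato only: max(5.5/0.7, 98/57) = 7.857 servings → $5.89.
quinoa + sweet potato with both tight: 1.657 servings and 0.9926 servings → $3.31.
Cheapest feasible corner: $3.31.

$3.31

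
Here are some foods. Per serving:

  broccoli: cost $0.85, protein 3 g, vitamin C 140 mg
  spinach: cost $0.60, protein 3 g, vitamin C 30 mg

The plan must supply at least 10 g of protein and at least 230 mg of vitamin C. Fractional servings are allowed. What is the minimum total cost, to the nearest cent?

Compare the cost at each extreme point of the feasible region.
broccoli only: max(10/3, 230/140) = 3.333 servings → $2.83.
spinach only: max(10/3, 230/30) = 7.667 servings → $4.60.
broccoli + spinach with both tight: 1.182 servings and 2.152 servings → $2.30.
The minimum over all feasible corners is $2.30.

$2.30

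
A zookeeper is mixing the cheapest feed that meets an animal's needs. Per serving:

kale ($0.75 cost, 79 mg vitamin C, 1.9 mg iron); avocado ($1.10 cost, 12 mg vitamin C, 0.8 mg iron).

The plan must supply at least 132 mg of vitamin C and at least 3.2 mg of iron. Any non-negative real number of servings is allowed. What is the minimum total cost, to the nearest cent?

This is a tiny linear program; its minimum lies at a vertex of the feasible set. List the vertices and price them.
kale only: max(132/79, 3.2/1.9) = 1.684 servings → $1.26.
avocado only: max(132/12, 3.2/0.8) = 11 servings → $12.10.
kale + avocado with both tight: 1.663 servings and 0.0495 servings → $1.30.
The minimum over all feasible corners is $1.26.

$1.26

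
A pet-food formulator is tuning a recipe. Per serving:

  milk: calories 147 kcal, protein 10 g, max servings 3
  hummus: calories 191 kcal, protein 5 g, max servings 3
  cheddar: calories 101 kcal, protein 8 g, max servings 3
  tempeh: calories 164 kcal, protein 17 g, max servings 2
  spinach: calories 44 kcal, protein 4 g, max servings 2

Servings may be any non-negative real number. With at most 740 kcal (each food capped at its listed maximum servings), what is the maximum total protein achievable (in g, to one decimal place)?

67.4 g

Protein per kcal: tempeh 0.1037, spinach 0.09091, cheddar 0.07921, milk 0.06803, hummus 0.02618.
Take 2 servings of tempeh: uses 328 kcal, +34.0 g protein (running total 34.0 g).
Take 2 servings of spinach: uses 88 kcal, +8.0 g protein (running total 42.0 g).
Take 3 servings of cheddar: uses 303 kcal, +24.0 g protein (running total 66.0 g).
Take 0.1429 servings of milk: uses 21 kcal, +1.4 g protein (running total 67.4 g).
Greedy by best ratio exhausts the calories allowance optimally: 67.4 g.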